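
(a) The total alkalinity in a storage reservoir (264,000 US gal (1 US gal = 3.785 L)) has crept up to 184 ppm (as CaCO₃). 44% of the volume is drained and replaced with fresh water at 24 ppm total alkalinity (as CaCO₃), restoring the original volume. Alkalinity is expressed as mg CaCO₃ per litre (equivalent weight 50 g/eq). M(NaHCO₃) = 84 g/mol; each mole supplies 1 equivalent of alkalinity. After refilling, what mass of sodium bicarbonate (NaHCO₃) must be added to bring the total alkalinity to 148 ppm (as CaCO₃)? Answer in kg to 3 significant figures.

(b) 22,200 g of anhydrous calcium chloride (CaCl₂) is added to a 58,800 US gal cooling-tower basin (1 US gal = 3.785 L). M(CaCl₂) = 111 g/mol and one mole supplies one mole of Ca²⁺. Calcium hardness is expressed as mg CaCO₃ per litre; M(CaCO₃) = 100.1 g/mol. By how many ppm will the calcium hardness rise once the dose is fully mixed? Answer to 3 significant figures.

(a) 57.7 kg; (b) 90.0 ppm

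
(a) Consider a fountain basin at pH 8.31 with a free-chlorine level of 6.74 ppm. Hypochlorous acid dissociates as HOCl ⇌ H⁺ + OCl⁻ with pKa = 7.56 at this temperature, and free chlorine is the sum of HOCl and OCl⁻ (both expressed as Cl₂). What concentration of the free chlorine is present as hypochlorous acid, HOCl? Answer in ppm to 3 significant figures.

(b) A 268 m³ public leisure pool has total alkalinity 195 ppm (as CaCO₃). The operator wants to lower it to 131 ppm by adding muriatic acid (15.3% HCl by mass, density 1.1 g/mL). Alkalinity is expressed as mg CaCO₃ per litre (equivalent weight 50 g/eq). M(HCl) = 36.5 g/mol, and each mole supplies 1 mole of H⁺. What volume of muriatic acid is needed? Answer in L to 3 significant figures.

(a) [OCl⁻]/[HOCl] = 10^(pH − pKa) = 10^(8.31 − 7.56) = 10^0.75 = 5.623.
(a) Fraction as HOCl = 1 / (1 + 5.623) = 0.151.
(a) HOCl = 0.151 × 6.74 ppm = 1.018 ppm.

(b) Volume: 268 m³ = 268,000 L.
(b) Alkalinity to neutralize: (195 − 131) = 64 mg/L as CaCO₃ × 268,000 L = 17,150 g as CaCO₃.
(b) Equivalents of H⁺ required: 17,150 ÷ 50 g/eq = 343 eq = 343 mol HCl.
(b) Mass of HCl: 343 × 36.5 = 12,520 g.
(b) Mass of 15.3% solution: 12,520 / 0.153 = 81,840 g.
(b) Volume: 81,840 g ÷ 1.1 g/mL = 74,400 mL.

(a) 1.02 ppm; (b) 74.4 L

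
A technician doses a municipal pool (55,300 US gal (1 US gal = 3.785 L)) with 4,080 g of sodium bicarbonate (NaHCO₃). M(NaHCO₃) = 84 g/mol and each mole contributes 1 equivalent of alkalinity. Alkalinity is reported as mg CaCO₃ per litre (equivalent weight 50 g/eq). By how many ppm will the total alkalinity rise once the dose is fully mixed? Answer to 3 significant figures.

Volume: 55,300 US gal × 3.785 L/gal = 209,310 L.
Moles of NaHCO₃: 4,080 g ÷ 84 g/mol = 48.57 mol → 48.57 eq of alkalinity.
As CaCO₃: 48.57 eq × 50 g/eq = 2429 g.
Rise: 2429 g / 209,310 L × 1000 = 11.6 mg/L.

11.6 ppm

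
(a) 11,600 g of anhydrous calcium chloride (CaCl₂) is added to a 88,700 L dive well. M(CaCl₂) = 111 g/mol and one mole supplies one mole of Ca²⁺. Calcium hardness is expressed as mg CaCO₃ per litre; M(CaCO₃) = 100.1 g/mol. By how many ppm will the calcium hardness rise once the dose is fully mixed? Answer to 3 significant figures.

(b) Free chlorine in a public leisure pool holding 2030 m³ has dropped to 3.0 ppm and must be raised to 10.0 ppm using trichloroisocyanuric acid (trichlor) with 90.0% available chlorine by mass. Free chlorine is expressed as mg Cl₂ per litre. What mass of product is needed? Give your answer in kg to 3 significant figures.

(a) Moles of Ca²⁺: 11,600 g ÷ 111 g/mol = 104.5 mol.
(a) As CaCO₃: 104.5 mol × 100.1 g/mol = 10,460 g.
(a) Rise: 10,460 g / 88,700 L × 1000 = 117.9 mg/L.

(b) Volume: 2030 m³ = 2,030,000 L.
(b) Chlorine deficit: 10.0 − 3.0 = 7 ppm = 7 mg/L as Cl₂.
(b) Cl₂ equivalent needed: 7 mg/L × 2,030,000 L = 14,210,000 mg = 14,210 g.
(b) Product at 90.0% available chlorine: 14,210 / 0.9 = 15,790 g.

(a) 118 ppm; (b) 15.8 kg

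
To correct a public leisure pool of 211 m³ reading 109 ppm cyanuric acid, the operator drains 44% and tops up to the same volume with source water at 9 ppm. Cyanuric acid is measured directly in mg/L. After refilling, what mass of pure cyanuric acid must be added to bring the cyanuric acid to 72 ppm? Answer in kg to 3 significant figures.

Volume: 211 m³ = 211,000 L.
After draining 44% and refilling: 109 × 0.56 + 9 × 0.44 = 65 ppm.
Deficit to target: 72 − 65 = 7 mg/L.
Mass: 7 mg/L × 211,000 L = 1477 g cyanuric acid.

1.48 kg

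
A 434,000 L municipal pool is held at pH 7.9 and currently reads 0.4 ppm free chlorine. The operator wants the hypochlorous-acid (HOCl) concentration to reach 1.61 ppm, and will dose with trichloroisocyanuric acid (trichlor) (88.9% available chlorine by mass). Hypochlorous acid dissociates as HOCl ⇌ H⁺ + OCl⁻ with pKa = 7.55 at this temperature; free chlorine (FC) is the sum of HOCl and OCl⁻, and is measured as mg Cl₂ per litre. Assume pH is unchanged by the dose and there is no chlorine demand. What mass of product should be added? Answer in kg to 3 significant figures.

2.35 kg

[OCl⁻]/[HOCl] = 10^(pH − pKa) = 10^(7.9 − 7.55) = 2.239; fraction as HOCl = 1/(1 + 2.239) = 0.3088.
Free chlorine required for 1.61 ppm HOCl: 1.61 / 0.3088 = 5.214 ppm.
FC to add: 5.214 − 0.4 = 4.814 mg/L as Cl₂.
Cl₂ equivalent: 4.814 mg/L × 434,000 L = 2089 g.
Product at 88.9% available Cl: 2089 / 0.889 = 2350 g.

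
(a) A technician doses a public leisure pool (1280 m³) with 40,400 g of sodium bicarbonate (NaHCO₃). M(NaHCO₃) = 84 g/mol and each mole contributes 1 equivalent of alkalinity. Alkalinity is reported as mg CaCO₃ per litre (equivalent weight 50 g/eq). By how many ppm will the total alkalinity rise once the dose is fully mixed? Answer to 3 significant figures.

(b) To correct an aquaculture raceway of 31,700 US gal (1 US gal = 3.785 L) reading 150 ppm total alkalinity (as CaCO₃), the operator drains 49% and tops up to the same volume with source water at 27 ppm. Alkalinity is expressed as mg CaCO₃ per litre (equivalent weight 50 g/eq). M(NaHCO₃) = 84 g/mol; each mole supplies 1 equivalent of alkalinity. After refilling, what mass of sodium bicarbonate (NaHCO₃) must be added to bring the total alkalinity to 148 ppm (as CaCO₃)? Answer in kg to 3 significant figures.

(a) 18.8 ppm; (b) 11.7 kg

(a) Volume: 1280 m³ = 1,280,000 L.
(a) Moles of NaHCO₃: 40,400 g ÷ 84 g/mol = 481 mol → 481 eq of alkalinity.
(a) As CaCO₃: 481 eq × 50 g/eq = 24,050 g.
(a) Rise: 24,050 g / 1,280,000 L × 1000 = 18.79 mg/L.

(b) Volume: 31,700 US gal × 3.785 L/gal = 119,984 L.
(b) After draining 49% and refilling: 150 × 0.51 + 27 × 0.49 = 89.73 ppm.
(b) Deficit to target: 148 − 89.73 = 58.27 mg/L.
(b) As CaCO₃: 58.27 mg/L × 119,984 L = 6991 g; ÷ 50 g/eq ÷ 1 = 139.8 mol NaHCO₃.
(b) Mass: 139.8 × 84 = 11,750 g.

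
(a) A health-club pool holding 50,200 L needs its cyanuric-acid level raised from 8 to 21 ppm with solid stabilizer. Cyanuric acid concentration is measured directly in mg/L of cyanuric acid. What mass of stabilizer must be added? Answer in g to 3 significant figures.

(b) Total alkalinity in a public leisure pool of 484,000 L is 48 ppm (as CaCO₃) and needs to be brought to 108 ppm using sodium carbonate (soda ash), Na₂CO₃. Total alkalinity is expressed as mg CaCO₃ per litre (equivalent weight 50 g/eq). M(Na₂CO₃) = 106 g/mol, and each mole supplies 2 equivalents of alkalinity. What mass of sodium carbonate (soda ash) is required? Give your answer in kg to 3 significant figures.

(a) CYA to add: (21 − 8) = 13 mg/L × 50,200 L = 652.6 g cyanuric acid.

(b) Alkalinity to add: (108 − 48) = 60 mg/L as CaCO₃ × 484,000 L = 29,040 g as CaCO₃.
(b) Equivalents: 29,040 g ÷ 50 g/eq = 580.8 eq.
(b) Each mole of Na₂CO₃ supplies 2 eq, so 580.8 / 2 = 290.4 mol.
(b) Mass: 290.4 mol × 106 g/mol = 30,780 g.

(a) 653 g; (b) 30.8 kg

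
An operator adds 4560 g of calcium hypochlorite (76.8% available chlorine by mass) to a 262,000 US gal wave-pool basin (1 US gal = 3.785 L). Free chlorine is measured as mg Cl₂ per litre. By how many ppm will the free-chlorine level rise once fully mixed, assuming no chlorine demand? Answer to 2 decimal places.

3.53 ppm

Volume: 262,000 US gal × 3.785 L/gal = 991,670 L.
Available chlorine delivered: 4560 g × 0.768 = 3502 g as Cl₂.
Concentration rise: 3502 g / 991,670 L = 3.531 mg/L = 3.53 ppm.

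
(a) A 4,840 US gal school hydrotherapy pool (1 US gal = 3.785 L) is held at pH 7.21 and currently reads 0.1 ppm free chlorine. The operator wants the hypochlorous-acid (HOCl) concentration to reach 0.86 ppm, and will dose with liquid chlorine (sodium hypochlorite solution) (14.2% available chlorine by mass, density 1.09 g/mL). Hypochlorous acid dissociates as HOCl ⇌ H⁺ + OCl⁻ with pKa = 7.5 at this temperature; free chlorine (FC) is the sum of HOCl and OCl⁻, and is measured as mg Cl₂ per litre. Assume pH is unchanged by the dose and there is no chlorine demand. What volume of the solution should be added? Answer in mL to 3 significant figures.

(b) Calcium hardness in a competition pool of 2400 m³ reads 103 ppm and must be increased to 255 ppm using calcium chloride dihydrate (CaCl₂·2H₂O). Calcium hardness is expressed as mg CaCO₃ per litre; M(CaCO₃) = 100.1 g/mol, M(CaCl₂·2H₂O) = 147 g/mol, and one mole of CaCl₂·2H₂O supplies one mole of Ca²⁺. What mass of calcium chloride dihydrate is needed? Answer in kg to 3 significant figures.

(a) 142 mL; (b) 536 kg

(a) Volume: 4,840 US gal × 3.785 L/gal = 18,319 L.
(a) [OCl⁻]/[HOCl] = 10^(pH − pKa) = 10^(7.21 − 7.5) = 0.5129; fraction as HOCl = 1/(1 + 0.5129) = 0.661.
(a) Free chlorine required for 0.86 ppm HOCl: 0.86 / 0.661 = 1.301 ppm.
(a) FC to add: 1.301 − 0.1 = 1.201 mg/L as Cl₂.
(a) Cl₂ equivalent: 1.201 mg/L × 18,319 L = 22 g.
(a) Product at 14.2% available Cl: 22 / 0.142 = 154.9 g.
(a) Volume: 154.9 g ÷ 1.09 g/mL = 142.2 mL.

(b) Volume: 2400 m³ = 2,400,000 L.
(b) Hardness to add: (255 − 103) = 152 mg/L as CaCO₃ × 2,400,000 L = 364,800 g as CaCO₃.
(b) Moles of Ca²⁺ (1 mol Ca²⁺ ≡ 1 mol CaCO₃): 364,800 / 100.1 g/mol = 3644 mol.
(b) Mass of CaCl₂·2H₂O: 3644 × 147 = 535,700 g.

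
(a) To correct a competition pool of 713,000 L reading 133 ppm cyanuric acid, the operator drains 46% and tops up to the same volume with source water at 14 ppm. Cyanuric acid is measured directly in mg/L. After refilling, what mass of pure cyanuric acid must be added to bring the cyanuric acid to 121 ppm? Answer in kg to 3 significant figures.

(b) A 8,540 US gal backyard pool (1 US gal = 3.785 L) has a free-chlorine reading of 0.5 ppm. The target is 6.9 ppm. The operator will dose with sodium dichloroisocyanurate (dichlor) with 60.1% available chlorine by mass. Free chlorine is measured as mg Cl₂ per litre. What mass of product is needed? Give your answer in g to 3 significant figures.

(a) 30.5 kg; (b) 344 g

(a) After draining 46% and refilling: 133 × 0.54 + 14 × 0.46 = 78.26 ppm.
(a) Deficit to target: 121 − 78.26 = 42.74 mg/L.
(a) Mass: 42.74 mg/L × 713,000 L = 30,470 g cyanuric acid.

(b) Volume: 8,540 US gal × 3.785 L/gal = 32,324 L.
(b) Chlorine deficit: 6.9 − 0.5 = 6.4 ppm = 6.4 mg/L as Cl₂.
(b) Cl₂ equivalent needed: 6.4 mg/L × 32,324 L = 206,900 mg = 206.9 g.
(b) Product at 60.1% available chlorine: 206.9 / 0.601 = 344.2 g.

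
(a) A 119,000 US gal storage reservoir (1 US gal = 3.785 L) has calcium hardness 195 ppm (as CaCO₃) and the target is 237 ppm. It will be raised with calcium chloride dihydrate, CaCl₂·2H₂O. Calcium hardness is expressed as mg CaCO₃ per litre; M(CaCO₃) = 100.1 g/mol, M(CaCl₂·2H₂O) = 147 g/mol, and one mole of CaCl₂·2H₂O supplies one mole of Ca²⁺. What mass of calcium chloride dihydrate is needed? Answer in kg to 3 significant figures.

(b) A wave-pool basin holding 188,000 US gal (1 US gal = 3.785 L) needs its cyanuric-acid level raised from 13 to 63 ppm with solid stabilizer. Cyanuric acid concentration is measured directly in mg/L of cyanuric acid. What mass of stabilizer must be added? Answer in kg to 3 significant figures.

(a) Volume: 119,000 US gal × 3.785 L/gal = 450,415 L.
(a) Hardness to add: (237 − 195) = 42 mg/L as CaCO₃ × 450,415 L = 18,920 g as CaCO₃.
(a) Moles of Ca²⁺ (1 mol Ca²⁺ ≡ 1 mol CaCO₃): 18,920 / 100.1 g/mol = 189 mol.
(a) Mass of CaCl₂·2H₂O: 189 × 147 = 27,780 g.

(b) Volume: 188,000 US gal × 3.785 L/gal = 711,580 L.
(b) CYA to add: (63 − 13) = 50 mg/L × 711,580 L = 35,580 g cyanuric acid.

(a) 27.8 kg; (b) 35.6 kg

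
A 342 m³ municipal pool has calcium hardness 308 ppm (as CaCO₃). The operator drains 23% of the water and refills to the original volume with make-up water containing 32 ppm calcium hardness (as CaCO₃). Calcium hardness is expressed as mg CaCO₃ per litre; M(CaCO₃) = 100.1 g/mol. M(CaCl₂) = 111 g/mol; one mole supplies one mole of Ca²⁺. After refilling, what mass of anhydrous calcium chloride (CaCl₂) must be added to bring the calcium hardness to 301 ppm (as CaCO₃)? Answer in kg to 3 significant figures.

21.4 kg

Volume: 342 m³ = 342,000 L.
After draining 23% and refilling: 308 × 0.77 + 32 × 0.23 = 244.52 ppm.
Deficit to target: 301 − 244.52 = 56.48 mg/L.
As CaCO₃: 56.48 mg/L × 342,000 L = 19,320 g; ÷ 100.1 = 193 mol Ca²⁺.
Mass: 193 × 111 = 21,420 g.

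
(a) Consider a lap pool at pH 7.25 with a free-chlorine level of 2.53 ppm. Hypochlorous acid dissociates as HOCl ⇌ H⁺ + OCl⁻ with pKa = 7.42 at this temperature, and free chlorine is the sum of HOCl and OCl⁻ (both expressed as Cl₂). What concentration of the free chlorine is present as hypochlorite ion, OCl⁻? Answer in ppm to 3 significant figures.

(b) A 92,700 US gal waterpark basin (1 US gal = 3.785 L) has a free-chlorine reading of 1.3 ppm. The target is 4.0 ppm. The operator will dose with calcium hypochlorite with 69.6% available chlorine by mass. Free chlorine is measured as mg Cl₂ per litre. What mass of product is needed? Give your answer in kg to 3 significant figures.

(a) [OCl⁻]/[HOCl] = 10^(pH − pKa) = 10^(7.25 − 7.42) = 10^-0.17 = 0.6761.
(a) Fraction as HOCl = 1 / (1 + 0.6761) = 0.5966.
(a) OCl⁻ = (1 − 0.5966) × 2.53 ppm = 1.021 ppm.

(b) Volume: 92,700 US gal × 3.785 L/gal = 350,870 L.
(b) Chlorine deficit: 4.0 − 1.3 = 2.7 ppm = 2.7 mg/L as Cl₂.
(b) Cl₂ equivalent needed: 2.7 mg/L × 350,870 L = 947,300 mg = 947.3 g.
(b) Product at 69.6% available chlorine: 947.3 / 0.696 = 1361 g.

(a) 1.02 ppm; (b) 1.36 kg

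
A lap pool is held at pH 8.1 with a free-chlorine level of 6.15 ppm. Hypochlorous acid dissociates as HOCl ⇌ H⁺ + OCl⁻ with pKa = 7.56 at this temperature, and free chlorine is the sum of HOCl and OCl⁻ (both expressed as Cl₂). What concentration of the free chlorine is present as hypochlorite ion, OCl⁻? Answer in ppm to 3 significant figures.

4.77 ppm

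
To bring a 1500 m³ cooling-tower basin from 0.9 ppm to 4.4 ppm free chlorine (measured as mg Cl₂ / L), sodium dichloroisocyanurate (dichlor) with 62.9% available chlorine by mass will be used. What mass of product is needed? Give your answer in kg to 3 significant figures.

8.35 kg

Volume: 1500 m³ = 1,500,000 L.
Chlorine deficit: 4.4 − 0.9 = 3.5 ppm = 3.5 mg/L as Cl₂.
Cl₂ equivalent needed: 3.5 mg/L × 1,500,000 L = 5,250,000 mg = 5250 g.
Product at 62.9% available chlorine: 5250 / 0.629 = 8347 g.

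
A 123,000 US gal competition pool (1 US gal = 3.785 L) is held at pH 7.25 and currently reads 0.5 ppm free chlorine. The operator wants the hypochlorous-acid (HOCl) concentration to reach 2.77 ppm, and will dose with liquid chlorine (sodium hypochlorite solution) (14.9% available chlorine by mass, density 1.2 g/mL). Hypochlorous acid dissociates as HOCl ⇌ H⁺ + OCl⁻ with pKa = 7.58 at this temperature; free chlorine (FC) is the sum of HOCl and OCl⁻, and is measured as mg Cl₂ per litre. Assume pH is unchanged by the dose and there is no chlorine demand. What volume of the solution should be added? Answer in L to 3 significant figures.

9.28 L

Volume: 123,000 US gal × 3.785 L/gal = 465,555 L.
[OCl⁻]/[HOCl] = 10^(pH − pKa) = 10^(7.25 − 7.58) = 0.4677; fraction as HOCl = 1/(1 + 0.4677) = 0.6813.
Free chlorine required for 2.77 ppm HOCl: 2.77 / 0.6813 = 4.066 ppm.
FC to add: 4.066 − 0.5 = 3.566 mg/L as Cl₂.
Cl₂ equivalent: 3.566 mg/L × 465,555 L = 1660 g.
Product at 14.9% available Cl: 1660 / 0.149 = 11,140 g.
Volume: 11,140 g ÷ 1.2 g/mL = 9284 mL.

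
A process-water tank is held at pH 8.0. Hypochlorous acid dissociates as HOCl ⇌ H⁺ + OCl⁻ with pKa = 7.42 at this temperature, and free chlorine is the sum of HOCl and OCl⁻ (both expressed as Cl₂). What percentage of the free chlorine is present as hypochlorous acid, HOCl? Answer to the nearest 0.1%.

20.8%

[OCl⁻]/[HOCl] = 10^(pH − pKa) = 10^(8.0 − 7.42) = 10^0.58 = 3.802.
Fraction as HOCl = 1 / (1 + 3.802) = 0.2083.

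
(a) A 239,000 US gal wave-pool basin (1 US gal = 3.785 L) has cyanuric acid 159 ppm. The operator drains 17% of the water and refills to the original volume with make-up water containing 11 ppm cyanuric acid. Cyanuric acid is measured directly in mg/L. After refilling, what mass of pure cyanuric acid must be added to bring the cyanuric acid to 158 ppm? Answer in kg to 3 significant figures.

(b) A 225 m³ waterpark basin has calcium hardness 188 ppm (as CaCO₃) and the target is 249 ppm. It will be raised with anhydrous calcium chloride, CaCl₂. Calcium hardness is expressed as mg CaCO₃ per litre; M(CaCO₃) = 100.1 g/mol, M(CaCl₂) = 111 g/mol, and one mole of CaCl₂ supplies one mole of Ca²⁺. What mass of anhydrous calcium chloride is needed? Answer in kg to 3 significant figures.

(a) 21.9 kg; (b) 15.2 kg

(a) Volume: 239,000 US gal × 3.785 L/gal = 904,615 L.
(a) After draining 17% and refilling: 159 × 0.83 + 11 × 0.17 = 133.84 ppm.
(a) Deficit to target: 158 − 133.84 = 24.16 mg/L.
(a) Mass: 24.16 mg/L × 904,615 L = 21,860 g cyanuric acid.

(b) Volume: 225 m³ = 225,000 L.
(b) Hardness to add: (249 − 188) = 61 mg/L as CaCO₃ × 225,000 L = 13,720 g as CaCO₃.
(b) Moles of Ca²⁺ (1 mol Ca²⁺ ≡ 1 mol CaCO₃): 13,720 / 100.1 g/mol = 137.1 mol.
(b) Mass of CaCl₂: 137.1 × 111 = 15,220 g.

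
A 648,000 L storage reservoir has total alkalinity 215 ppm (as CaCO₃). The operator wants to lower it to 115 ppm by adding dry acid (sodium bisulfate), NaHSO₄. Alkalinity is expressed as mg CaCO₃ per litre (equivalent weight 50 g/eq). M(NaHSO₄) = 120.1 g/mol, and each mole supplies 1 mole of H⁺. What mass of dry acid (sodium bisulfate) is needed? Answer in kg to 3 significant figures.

156 kg

Alkalinity to neutralize: (215 − 115) = 100 mg/L as CaCO₃ × 648,000 L = 64,800 g as CaCO₃.
Equivalents of H⁺ required: 64,800 ÷ 50 g/eq = 1296 eq = 1296 mol NaHSO₄.
Mass of NaHSO₄: 1296 × 120.1 = 155,600 g.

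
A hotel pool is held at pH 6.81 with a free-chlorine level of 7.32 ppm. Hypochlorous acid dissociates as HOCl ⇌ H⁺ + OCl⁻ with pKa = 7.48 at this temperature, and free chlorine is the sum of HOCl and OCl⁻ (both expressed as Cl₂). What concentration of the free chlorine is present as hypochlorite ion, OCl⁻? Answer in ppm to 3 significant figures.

[OCl⁻]/[HOCl] = 10^(pH − pKa) = 10^(6.81 − 7.48) = 10^-0.67 = 0.2138.
Fraction as HOCl = 1 / (1 + 0.2138) = 0.8239.
OCl⁻ = (1 − 0.8239) × 7.32 ppm = 1.289 ppm.

1.29 ppm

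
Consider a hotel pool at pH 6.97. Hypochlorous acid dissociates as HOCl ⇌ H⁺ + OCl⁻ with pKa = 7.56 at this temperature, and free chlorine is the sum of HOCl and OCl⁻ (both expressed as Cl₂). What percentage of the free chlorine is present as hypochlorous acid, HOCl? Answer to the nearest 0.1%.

[OCl⁻]/[HOCl] = 10^(pH − pKa) = 10^(6.97 − 7.56) = 10^-0.59 = 0.257.
Fraction as HOCl = 1 / (1 + 0.257) = 0.7955.

79.6%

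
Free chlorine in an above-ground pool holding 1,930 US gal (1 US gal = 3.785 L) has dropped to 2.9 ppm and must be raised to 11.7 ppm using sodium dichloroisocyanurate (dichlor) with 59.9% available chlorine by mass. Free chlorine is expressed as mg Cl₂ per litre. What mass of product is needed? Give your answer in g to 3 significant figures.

107 g

Volume: 1,930 US gal × 3.785 L/gal = 7,305 L.
Chlorine deficit: 11.7 − 2.9 = 8.8 ppm = 8.8 mg/L as Cl₂.
Cl₂ equivalent needed: 8.8 mg/L × 7,305 L = 64,280 mg = 64.28 g.
Product at 59.9% available chlorine: 64.28 / 0.599 = 107.3 g.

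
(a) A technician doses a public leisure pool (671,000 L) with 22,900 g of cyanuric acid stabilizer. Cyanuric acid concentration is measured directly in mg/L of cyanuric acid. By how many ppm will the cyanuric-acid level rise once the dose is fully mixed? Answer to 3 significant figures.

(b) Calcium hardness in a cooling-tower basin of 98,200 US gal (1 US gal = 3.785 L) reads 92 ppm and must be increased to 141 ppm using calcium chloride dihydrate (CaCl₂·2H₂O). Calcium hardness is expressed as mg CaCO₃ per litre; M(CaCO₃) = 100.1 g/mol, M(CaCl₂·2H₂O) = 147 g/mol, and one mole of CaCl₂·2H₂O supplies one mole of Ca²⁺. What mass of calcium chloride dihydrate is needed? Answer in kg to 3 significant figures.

(a) Rise: 22,900 g / 671,000 L × 1000 = 34.13 mg/L.

(b) Volume: 98,200 US gal × 3.785 L/gal = 371,687 L.
(b) Hardness to add: (141 − 92) = 49 mg/L as CaCO₃ × 371,687 L = 18,210 g as CaCO₃.
(b) Moles of Ca²⁺ (1 mol Ca²⁺ ≡ 1 mol CaCO₃): 18,210 / 100.1 g/mol = 181.9 mol.
(b) Mass of CaCl₂·2H₂O: 181.9 × 147 = 26,750 g.

(a) 34.1 ppm; (b) 26.7 kg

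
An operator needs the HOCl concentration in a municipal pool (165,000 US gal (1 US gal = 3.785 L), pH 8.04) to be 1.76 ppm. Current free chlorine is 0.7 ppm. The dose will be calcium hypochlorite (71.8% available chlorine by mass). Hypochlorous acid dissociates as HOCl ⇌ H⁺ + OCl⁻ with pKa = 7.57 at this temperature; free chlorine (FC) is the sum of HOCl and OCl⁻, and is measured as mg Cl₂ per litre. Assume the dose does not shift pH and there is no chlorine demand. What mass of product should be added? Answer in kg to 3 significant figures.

5.44 kg

Volume: 165,000 US gal × 3.785 L/gal = 624,525 L.
[OCl⁻]/[HOCl] = 10^(pH − pKa) = 10^(8.04 − 7.57) = 2.951; fraction as HOCl = 1/(1 + 2.951) = 0.2531.
Free chlorine required for 1.76 ppm HOCl: 1.76 / 0.2531 = 6.954 ppm.
FC to add: 6.954 − 0.7 = 6.254 mg/L as Cl₂.
Cl₂ equivalent: 6.254 mg/L × 624,525 L = 3906 g.
Product at 71.8% available Cl: 3906 / 0.718 = 5440 g.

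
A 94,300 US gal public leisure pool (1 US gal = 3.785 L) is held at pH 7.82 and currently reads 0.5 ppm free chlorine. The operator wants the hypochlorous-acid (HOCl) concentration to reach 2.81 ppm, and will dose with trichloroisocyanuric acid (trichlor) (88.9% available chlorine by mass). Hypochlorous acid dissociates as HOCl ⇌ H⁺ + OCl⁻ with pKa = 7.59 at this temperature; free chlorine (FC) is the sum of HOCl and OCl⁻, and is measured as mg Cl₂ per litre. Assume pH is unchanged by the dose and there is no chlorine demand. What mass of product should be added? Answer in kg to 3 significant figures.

Volume: 94,300 US gal × 3.785 L/gal = 356,926 L.
[OCl⁻]/[HOCl] = 10^(pH − pKa) = 10^(7.82 − 7.59) = 1.698; fraction as HOCl = 1/(1 + 1.698) = 0.3706.
Free chlorine required for 2.81 ppm HOCl: 2.81 / 0.3706 = 7.582 ppm.
FC to add: 7.582 − 0.5 = 7.082 mg/L as Cl₂.
Cl₂ equivalent: 7.082 mg/L × 356,926 L = 2528 g.
Product at 88.9% available Cl: 2528 / 0.889 = 2843 g.

2.84 kg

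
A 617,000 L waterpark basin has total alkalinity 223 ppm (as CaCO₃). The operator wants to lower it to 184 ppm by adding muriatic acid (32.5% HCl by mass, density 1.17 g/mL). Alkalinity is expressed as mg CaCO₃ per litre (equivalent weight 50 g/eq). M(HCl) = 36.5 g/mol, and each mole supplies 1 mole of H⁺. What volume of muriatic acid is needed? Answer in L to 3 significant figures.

46.2 L

Alkalinity to neutralize: (223 − 184) = 39 mg/L as CaCO₃ × 617,000 L = 24,060 g as CaCO₃.
Equivalents of H⁺ required: 24,060 ÷ 50 g/eq = 481.3 eq = 481.3 mol HCl.
Mass of HCl: 481.3 × 36.5 = 17,570 g.
Mass of 32.5% solution: 17,570 / 0.325 = 54,050 g.
Volume: 54,050 g ÷ 1.17 g/mL = 46,200 mL.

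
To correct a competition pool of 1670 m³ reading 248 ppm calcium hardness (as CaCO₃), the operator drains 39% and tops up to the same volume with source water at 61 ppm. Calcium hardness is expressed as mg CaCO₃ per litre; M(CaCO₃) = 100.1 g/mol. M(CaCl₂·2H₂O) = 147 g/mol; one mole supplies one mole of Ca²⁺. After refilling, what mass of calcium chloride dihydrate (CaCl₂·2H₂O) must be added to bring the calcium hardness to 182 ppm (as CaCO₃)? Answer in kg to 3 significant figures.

17.0 kg

Volume: 1670 m³ = 1,670,000 L.
After draining 39% and refilling: 248 × 0.61 + 61 × 0.39 = 175.07 ppm.
Deficit to target: 182 − 175.07 = 6.93 mg/L.
As CaCO₃: 6.93 mg/L × 1,670,000 L = 11,570 g; ÷ 100.1 = 115.6 mol Ca²⁺.
Mass: 115.6 × 147 = 17,000 g.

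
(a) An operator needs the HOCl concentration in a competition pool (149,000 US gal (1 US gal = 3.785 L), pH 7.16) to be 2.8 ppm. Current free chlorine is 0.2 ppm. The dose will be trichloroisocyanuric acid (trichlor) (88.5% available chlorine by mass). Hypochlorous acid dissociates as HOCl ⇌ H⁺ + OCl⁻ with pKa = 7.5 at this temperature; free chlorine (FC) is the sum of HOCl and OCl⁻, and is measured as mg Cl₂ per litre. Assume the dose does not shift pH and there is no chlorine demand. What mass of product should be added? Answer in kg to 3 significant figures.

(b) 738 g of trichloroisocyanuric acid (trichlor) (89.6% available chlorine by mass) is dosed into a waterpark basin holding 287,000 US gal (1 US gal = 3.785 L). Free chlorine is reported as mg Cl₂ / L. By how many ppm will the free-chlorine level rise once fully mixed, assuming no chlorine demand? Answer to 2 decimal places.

(a) Volume: 149,000 US gal × 3.785 L/gal = 563,965 L.
(a) [OCl⁻]/[HOCl] = 10^(pH − pKa) = 10^(7.16 − 7.5) = 0.4571; fraction as HOCl = 1/(1 + 0.4571) = 0.6863.
(a) Free chlorine required for 2.8 ppm HOCl: 2.8 / 0.6863 = 4.08 ppm.
(a) FC to add: 4.08 − 0.2 = 3.88 mg/L as Cl₂.
(a) Cl₂ equivalent: 3.88 mg/L × 563,965 L = 2188 g.
(a) Product at 88.5% available Cl: 2188 / 0.885 = 2472 g.

(b) Volume: 287,000 US gal × 3.785 L/gal = 1,086,295 L.
(b) Available chlorine delivered: 738 g × 0.896 = 661.2 g as Cl₂.
(b) Concentration rise: 661.2 g / 1,086,295 L = 0.6087 mg/L = 0.61 ppm.

(a) 2.47 kg; (b) 0.61 ppm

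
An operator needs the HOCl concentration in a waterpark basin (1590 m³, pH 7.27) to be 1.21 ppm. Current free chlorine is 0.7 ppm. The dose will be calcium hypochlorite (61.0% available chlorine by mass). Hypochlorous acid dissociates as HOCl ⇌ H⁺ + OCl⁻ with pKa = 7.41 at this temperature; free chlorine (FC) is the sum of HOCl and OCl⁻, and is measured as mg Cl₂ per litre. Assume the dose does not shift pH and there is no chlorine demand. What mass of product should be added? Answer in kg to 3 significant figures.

Volume: 1590 m³ = 1,590,000 L.
[OCl⁻]/[HOCl] = 10^(pH − pKa) = 10^(7.27 − 7.41) = 0.7244; fraction as HOCl = 1/(1 + 0.7244) = 0.5799.
Free chlorine required for 1.21 ppm HOCl: 1.21 / 0.5799 = 2.087 ppm.
FC to add: 2.087 − 0.7 = 1.387 mg/L as Cl₂.
Cl₂ equivalent: 1.387 mg/L × 1,590,000 L = 2205 g.
Product at 61.0% available Cl: 2205 / 0.61 = 3614 g.

3.61 kg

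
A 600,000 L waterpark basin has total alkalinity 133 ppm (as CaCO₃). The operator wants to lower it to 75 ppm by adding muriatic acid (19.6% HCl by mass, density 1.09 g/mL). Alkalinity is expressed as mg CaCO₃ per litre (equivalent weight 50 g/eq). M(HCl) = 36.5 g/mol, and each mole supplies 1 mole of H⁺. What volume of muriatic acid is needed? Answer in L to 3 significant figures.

Alkalinity to neutralize: (133 − 75) = 58 mg/L as CaCO₃ × 600,000 L = 34,800 g as CaCO₃.
Equivalents of H⁺ required: 34,800 ÷ 50 g/eq = 696 eq = 696 mol HCl.
Mass of HCl: 696 × 36.5 = 25,400 g.
Mass of 19.6% solution: 25,400 / 0.196 = 129,600 g.
Volume: 129,600 g ÷ 1.09 g/mL = 118,900 mL.

119 L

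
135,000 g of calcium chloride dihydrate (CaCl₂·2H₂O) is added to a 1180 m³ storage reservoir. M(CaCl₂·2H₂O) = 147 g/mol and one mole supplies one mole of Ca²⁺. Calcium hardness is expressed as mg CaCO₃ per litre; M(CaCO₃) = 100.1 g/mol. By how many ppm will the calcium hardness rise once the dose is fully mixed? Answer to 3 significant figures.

Volume: 1180 m³ = 1,180,000 L.
Moles of Ca²⁺: 135,000 g ÷ 147 g/mol = 918.4 mol.
As CaCO₃: 918.4 mol × 100.1 g/mol = 91,930 g.
Rise: 91,930 g / 1,180,000 L × 1000 = 77.91 mg/L.

77.9 ppm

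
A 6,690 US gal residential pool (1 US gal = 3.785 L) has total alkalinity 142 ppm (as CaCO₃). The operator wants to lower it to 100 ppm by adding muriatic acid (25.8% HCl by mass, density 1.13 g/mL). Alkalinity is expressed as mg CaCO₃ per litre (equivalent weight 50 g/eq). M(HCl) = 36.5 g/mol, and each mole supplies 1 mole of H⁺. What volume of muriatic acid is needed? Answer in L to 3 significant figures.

2.66 L

Volume: 6,690 US gal × 3.785 L/gal = 25,322 L.
Alkalinity to neutralize: (142 − 100) = 42 mg/L as CaCO₃ × 25,322 L = 1064 g as CaCO₃.
Equivalents of H⁺ required: 1064 ÷ 50 g/eq = 21.27 eq = 21.27 mol HCl.
Mass of HCl: 21.27 × 36.5 = 776.4 g.
Mass of 25.8% solution: 776.4 / 0.258 = 3009 g.
Volume: 3009 g ÷ 1.13 g/mL = 2663 mL.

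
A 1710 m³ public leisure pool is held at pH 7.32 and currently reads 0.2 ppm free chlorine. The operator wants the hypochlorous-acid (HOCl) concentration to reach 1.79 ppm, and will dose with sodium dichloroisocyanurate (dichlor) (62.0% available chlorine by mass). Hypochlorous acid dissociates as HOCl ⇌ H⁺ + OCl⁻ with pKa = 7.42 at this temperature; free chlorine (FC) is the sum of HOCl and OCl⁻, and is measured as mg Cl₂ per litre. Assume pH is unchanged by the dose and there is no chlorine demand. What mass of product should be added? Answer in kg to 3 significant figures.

Volume: 1710 m³ = 1,710,000 L.
[OCl⁻]/[HOCl] = 10^(pH − pKa) = 10^(7.32 − 7.42) = 0.7943; fraction as HOCl = 1/(1 + 0.7943) = 0.5573.
Free chlorine required for 1.79 ppm HOCl: 1.79 / 0.5573 = 3.212 ppm.
FC to add: 3.212 − 0.2 = 3.012 mg/L as Cl₂.
Cl₂ equivalent: 3.012 mg/L × 1,710,000 L = 5150 g.
Product at 62.0% available Cl: 5150 / 0.62 = 8307 g.

8.31 kg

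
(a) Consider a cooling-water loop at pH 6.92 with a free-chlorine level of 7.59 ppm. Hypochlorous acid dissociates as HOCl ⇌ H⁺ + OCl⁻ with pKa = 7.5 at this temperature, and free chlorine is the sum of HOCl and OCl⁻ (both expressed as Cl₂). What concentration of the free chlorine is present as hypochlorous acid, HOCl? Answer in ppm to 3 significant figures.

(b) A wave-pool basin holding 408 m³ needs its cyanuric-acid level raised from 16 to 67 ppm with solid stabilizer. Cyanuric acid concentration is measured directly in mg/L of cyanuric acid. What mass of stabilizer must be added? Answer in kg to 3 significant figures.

(a) 6.01 ppm; (b) 20.8 kg

(a) [OCl⁻]/[HOCl] = 10^(pH − pKa) = 10^(6.92 − 7.5) = 10^-0.58 = 0.263.
(a) Fraction as HOCl = 1 / (1 + 0.263) = 0.7917.
(a) HOCl = 0.7917 × 7.59 ppm = 6.009 ppm.

(b) Volume: 408 m³ = 408,000 L.
(b) CYA to add: (67 − 16) = 51 mg/L × 408,000 L = 20,810 g cyanuric acid.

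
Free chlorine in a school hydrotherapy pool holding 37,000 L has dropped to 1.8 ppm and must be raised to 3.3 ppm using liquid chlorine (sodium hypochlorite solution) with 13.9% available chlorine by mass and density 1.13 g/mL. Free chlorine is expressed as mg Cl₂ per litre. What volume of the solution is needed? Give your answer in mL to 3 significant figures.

353 mL

Chlorine deficit: 3.3 − 1.8 = 1.5 ppm = 1.5 mg/L as Cl₂.
Cl₂ equivalent needed: 1.5 mg/L × 37,000 L = 55,500 mg = 55.5 g.
Product at 13.9% available chlorine: 55.5 / 0.139 = 399.3 g.
Volume at density 1.13 g/mL: 399.3 g ÷ 1.13 g/mL = 353.3 mL.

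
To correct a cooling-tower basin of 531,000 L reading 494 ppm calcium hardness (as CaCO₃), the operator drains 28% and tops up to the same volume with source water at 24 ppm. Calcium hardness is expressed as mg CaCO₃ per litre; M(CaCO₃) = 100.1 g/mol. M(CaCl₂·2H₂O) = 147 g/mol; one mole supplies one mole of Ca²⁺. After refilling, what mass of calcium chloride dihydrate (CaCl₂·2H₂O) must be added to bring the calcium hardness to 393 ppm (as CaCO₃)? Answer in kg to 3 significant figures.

After draining 28% and refilling: 494 × 0.72 + 24 × 0.28 = 362.4 ppm.
Deficit to target: 393 − 362.4 = 30.6 mg/L.
As CaCO₃: 30.6 mg/L × 531,000 L = 16,250 g; ÷ 100.1 = 162.3 mol Ca²⁺.
Mass: 162.3 × 147 = 23,860 g.

23.9 kg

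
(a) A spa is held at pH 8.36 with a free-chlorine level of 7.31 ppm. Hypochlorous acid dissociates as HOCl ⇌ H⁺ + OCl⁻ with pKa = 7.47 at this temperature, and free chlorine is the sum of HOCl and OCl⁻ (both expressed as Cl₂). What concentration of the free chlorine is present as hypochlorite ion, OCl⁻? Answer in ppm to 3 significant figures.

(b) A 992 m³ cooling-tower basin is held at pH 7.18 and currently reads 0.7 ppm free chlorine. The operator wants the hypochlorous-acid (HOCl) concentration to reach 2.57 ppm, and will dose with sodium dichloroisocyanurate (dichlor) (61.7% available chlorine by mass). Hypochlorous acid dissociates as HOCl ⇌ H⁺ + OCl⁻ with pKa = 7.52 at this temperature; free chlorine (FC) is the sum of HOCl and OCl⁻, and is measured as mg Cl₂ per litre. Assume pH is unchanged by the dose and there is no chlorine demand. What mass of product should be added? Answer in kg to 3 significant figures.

(a) 6.48 ppm; (b) 4.90 kg

(a) [OCl⁻]/[HOCl] = 10^(pH − pKa) = 10^(8.36 − 7.47) = 10^0.89 = 7.762.
(a) Fraction as HOCl = 1 / (1 + 7.762) = 0.1141.
(a) OCl⁻ = (1 − 0.1141) × 7.31 ppm = 6.476 ppm.

(b) Volume: 992 m³ = 992,000 L.
(b) [OCl⁻]/[HOCl] = 10^(pH − pKa) = 10^(7.18 − 7.52) = 0.4571; fraction as HOCl = 1/(1 + 0.4571) = 0.6863.
(b) Free chlorine required for 2.57 ppm HOCl: 2.57 / 0.6863 = 3.745 ppm.
(b) FC to add: 3.745 − 0.7 = 3.045 mg/L as Cl₂.
(b) Cl₂ equivalent: 3.045 mg/L × 992,000 L = 3020 g.
(b) Product at 61.7% available Cl: 3020 / 0.617 = 4895 g.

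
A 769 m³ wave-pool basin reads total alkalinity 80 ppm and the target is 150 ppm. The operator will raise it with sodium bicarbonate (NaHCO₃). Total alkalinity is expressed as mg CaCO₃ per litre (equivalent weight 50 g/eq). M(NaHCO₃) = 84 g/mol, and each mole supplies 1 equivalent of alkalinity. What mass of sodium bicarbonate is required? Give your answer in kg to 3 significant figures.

90.4 kg

Volume: 769 m³ = 769,000 L.
Alkalinity to add: (150 − 80) = 70 mg/L as CaCO₃ × 769,000 L = 53,830 g as CaCO₃.
Equivalents: 53,830 g ÷ 50 g/eq = 1077 eq.
NaHCO₃ supplies 1 eq per mole → 1077 mol.
Mass: 1077 mol × 84 g/mol = 90,430 g.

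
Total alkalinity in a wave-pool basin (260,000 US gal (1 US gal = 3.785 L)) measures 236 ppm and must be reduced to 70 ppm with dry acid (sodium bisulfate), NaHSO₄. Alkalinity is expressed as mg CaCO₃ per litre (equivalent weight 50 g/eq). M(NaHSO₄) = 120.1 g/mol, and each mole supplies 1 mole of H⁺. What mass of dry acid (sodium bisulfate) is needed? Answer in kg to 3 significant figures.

Volume: 260,000 US gal × 3.785 L/gal = 984,100 L.
Alkalinity to neutralize: (236 − 70) = 166 mg/L as CaCO₃ × 984,100 L = 163,400 g as CaCO₃.
Equivalents of H⁺ required: 163,400 ÷ 50 g/eq = 3267 eq = 3267 mol NaHSO₄.
Mass of NaHSO₄: 3267 × 120.1 = 392,400 g.

392 kg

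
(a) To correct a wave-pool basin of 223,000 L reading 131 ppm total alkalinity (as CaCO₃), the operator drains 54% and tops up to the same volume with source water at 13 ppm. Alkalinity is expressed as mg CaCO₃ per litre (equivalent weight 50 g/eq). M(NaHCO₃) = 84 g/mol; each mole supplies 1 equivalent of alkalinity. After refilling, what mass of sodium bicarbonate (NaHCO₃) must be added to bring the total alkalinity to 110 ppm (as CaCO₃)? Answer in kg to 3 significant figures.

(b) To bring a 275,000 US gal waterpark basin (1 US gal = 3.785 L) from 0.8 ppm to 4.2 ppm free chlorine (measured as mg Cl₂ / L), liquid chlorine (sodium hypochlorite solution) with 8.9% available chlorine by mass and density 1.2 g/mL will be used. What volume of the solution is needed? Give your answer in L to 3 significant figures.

(a) 16.0 kg; (b) 33.1 L

(a) After draining 54% and refilling: 131 × 0.46 + 13 × 0.54 = 67.28 ppm.
(a) Deficit to target: 110 − 67.28 = 42.72 mg/L.
(a) As CaCO₃: 42.72 mg/L × 223,000 L = 9527 g; ÷ 50 g/eq ÷ 1 = 190.5 mol NaHCO₃.
(a) Mass: 190.5 × 84 = 16,000 g.

(b) Volume: 275,000 US gal × 3.785 L/gal = 1,040,875 L.
(b) Chlorine deficit: 4.2 − 0.8 = 3.4 ppm = 3.4 mg/L as Cl₂.
(b) Cl₂ equivalent needed: 3.4 mg/L × 1,040,875 L = 3,539,000 mg = 3539 g.
(b) Product at 8.9% available chlorine: 3539 / 0.089 = 39,760 g.
(b) Volume at density 1.2 g/mL: 39,760 g ÷ 1.2 g/mL = 33,140 mL.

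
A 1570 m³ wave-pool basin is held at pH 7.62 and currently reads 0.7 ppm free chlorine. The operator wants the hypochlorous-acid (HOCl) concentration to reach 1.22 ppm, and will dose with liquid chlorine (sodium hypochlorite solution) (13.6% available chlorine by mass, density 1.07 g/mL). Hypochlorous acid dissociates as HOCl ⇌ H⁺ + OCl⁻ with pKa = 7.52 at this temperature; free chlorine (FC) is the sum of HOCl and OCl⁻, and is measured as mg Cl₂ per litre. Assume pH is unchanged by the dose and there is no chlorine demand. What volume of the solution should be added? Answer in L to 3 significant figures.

Volume: 1570 m³ = 1,570,000 L.
[OCl⁻]/[HOCl] = 10^(pH − pKa) = 10^(7.62 − 7.52) = 1.259; fraction as HOCl = 1/(1 + 1.259) = 0.4427.
Free chlorine required for 1.22 ppm HOCl: 1.22 / 0.4427 = 2.756 ppm.
FC to add: 2.756 − 0.7 = 2.056 mg/L as Cl₂.
Cl₂ equivalent: 2.056 mg/L × 1,570,000 L = 3228 g.
Product at 13.6% available Cl: 3228 / 0.136 = 23,730 g.
Volume: 23,730 g ÷ 1.07 g/mL = 22,180 mL.

22.2 L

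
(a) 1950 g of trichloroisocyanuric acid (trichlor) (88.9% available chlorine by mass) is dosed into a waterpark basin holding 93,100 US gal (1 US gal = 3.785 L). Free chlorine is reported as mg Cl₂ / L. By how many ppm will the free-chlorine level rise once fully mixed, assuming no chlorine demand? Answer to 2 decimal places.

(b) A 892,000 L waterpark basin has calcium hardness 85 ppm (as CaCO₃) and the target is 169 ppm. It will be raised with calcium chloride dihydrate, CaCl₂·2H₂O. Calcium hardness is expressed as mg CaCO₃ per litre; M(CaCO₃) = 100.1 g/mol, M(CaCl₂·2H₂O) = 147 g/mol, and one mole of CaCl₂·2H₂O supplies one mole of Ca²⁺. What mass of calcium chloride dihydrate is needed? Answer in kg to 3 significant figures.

(a) Volume: 93,100 US gal × 3.785 L/gal = 352,384 L.
(a) Available chlorine delivered: 1950 g × 0.889 = 1734 g as Cl₂.
(a) Concentration rise: 1734 g / 352,384 L = 4.919 mg/L = 4.92 ppm.

(b) Hardness to add: (169 − 85) = 84 mg/L as CaCO₃ × 892,000 L = 74,930 g as CaCO₃.
(b) Moles of Ca²⁺ (1 mol Ca²⁺ ≡ 1 mol CaCO₃): 74,930 / 100.1 g/mol = 748.5 mol.
(b) Mass of CaCl₂·2H₂O: 748.5 × 147 = 110,000 g.

(a) 4.92 ppm; (b) 110 kg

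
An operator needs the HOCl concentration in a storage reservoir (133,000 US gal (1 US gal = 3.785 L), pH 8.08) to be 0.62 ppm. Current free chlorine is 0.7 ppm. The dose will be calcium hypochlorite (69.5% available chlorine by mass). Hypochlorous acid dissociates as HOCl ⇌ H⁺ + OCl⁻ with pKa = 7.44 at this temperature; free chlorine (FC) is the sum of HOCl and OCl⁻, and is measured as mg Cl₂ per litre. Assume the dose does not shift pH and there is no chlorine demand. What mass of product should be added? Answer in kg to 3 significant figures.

Volume: 133,000 US gal × 3.785 L/gal = 503,405 L.
[OCl⁻]/[HOCl] = 10^(pH − pKa) = 10^(8.08 − 7.44) = 4.365; fraction as HOCl = 1/(1 + 4.365) = 0.1864.
Free chlorine required for 0.62 ppm HOCl: 0.62 / 0.1864 = 3.326 ppm.
FC to add: 3.326 − 0.7 = 2.626 mg/L as Cl₂.
Cl₂ equivalent: 2.626 mg/L × 503,405 L = 1322 g.
Product at 69.5% available Cl: 1322 / 0.695 = 1902 g.

1.90 kg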